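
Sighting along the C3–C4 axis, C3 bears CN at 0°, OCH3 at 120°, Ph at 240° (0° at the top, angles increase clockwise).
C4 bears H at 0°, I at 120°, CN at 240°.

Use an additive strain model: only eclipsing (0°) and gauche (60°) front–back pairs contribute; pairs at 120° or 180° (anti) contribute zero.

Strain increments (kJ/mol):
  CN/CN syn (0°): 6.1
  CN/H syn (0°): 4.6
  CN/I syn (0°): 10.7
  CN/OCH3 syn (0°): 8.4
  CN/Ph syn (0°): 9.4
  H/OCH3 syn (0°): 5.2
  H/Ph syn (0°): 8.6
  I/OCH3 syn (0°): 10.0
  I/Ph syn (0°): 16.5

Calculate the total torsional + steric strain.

24.0 kJ/mol

This conformer (eclipsed): CN–H eclipsed, OCH3–I eclipsed, Ph–CN eclipsed; 4.6 + 10.0 + 9.4 = 24.0 kJ/mol.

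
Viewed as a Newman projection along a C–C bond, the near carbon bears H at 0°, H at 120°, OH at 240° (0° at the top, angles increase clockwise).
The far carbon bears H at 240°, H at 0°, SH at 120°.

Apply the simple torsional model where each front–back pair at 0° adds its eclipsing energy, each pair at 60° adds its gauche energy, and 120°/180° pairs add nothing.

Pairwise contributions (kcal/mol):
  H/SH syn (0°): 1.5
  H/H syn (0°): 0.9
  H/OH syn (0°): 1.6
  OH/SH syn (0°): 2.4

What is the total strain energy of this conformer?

This conformer (eclipsed): H(0°)/H(0°) eclipsed 0.9; H(120°)/SH(120°) eclipsed 1.5; OH(240°)/H(240°) eclipsed 1.6 → 4.0 kcal/mol.

4.0 kcal/mol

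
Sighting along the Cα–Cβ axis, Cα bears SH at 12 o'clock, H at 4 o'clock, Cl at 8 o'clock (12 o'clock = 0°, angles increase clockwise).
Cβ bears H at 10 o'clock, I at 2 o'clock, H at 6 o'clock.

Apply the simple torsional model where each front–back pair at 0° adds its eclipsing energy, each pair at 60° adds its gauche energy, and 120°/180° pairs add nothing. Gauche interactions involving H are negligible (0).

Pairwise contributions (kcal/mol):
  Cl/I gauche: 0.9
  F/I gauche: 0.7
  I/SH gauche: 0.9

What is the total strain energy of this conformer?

This conformer is staggered. SH at 0° is gauche with I at 60° (0.9). Total 0.9 kcal/mol.

0.9 kcal/mol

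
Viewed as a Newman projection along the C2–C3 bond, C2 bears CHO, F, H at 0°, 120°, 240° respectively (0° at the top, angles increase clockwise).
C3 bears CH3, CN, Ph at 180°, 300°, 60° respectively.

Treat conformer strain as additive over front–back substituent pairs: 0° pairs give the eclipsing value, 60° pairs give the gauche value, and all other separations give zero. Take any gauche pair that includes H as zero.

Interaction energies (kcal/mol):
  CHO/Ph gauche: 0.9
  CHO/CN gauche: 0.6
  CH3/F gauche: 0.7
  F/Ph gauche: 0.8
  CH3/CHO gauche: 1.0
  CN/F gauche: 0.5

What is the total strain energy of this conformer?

This conformer (staggered): CHO(0°)/CN(300°) gauche 0.6; CHO(0°)/Ph(60°) gauche 0.9; F(120°)/CH3(180°) gauche 0.7; F(120°)/Ph(60°) gauche 0.8 → 3.0 kcal/mol.

3.0 kcal/mol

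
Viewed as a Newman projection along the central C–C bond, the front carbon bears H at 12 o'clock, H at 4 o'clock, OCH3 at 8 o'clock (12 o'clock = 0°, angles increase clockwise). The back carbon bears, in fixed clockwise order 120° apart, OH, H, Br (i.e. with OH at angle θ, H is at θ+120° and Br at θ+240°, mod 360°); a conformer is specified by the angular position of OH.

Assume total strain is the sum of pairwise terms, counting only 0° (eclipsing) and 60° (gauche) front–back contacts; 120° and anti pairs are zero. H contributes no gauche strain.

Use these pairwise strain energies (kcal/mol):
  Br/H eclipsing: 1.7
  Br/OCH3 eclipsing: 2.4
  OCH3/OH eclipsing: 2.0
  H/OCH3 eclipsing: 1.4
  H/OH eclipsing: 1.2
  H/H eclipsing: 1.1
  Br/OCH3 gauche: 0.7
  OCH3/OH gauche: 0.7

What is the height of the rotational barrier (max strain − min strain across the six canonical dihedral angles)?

OH at 0° (eclipsed): H–OH eclipsed, H–H eclipsed, OCH3–Br eclipsed; 1.2 + 1.1 + 2.4 = 4.7 kcal/mol.
OH at 60° (staggered): OCH3–Br gauche; 0.7 = 0.7 kcal/mol.
OH at 120° (eclipsed): H–Br eclipsed, H–OH eclipsed, OCH3–H eclipsed; 1.7 + 1.2 + 1.4 = 4.3 kcal/mol.
OH at 180° (staggered): OCH3–OH gauche; 0.7 = 0.7 kcal/mol.
OH at 240° (eclipsed): H–H eclipsed, H–Br eclipsed, OCH3–OH eclipsed; 1.1 + 1.7 + 2.0 = 4.8 kcal/mol.
OH at 300° (staggered): OCH3–OH gauche, OCH3–Br gauche; 0.7 + 0.7 = 1.4 kcal/mol.
Max at 240° (4.8 kcal/mol), min at 60° (0.7 kcal/mol); barrier = 4.1 kcal/mol.

4.1 kcal/mol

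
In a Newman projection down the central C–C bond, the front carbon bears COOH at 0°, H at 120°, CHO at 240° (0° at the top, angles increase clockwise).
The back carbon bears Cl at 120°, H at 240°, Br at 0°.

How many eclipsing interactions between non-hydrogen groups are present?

Non-H eclipsing pairs: COOH(0°)/Br(0°) — 1 interaction.

1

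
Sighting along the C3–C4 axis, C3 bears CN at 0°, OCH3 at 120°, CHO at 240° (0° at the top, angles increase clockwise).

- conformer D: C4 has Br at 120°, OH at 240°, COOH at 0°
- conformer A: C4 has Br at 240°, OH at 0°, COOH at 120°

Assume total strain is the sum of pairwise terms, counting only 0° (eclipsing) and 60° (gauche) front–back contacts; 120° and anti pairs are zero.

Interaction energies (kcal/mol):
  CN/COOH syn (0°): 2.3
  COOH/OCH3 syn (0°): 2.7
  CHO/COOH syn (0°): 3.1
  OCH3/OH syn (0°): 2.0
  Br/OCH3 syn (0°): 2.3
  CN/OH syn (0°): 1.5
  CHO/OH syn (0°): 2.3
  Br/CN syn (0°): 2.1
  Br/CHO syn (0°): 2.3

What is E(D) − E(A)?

+0.4 kcal/mol

D (eclipsed): CN(0°)/COOH(0°) eclipsed 2.3; OCH3(120°)/Br(120°) eclipsed 2.3; CHO(240°)/OH(240°) eclipsed 2.3 → 6.9 kcal/mol.
A (eclipsed): CN(0°)/OH(0°) eclipsed 1.5; OCH3(120°)/COOH(120°) eclipsed 2.7; CHO(240°)/Br(240°) eclipsed 2.3 → 6.5 kcal/mol.
E(D) − E(A) = 6.9 − 6.5 = +0.4 kcal/mol.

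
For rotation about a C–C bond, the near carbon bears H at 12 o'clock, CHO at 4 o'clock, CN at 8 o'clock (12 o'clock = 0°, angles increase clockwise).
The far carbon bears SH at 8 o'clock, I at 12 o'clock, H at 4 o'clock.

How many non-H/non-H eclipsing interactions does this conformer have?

1

Non-H eclipsing pairs: CN(240°)/SH(240°) — 1 interaction.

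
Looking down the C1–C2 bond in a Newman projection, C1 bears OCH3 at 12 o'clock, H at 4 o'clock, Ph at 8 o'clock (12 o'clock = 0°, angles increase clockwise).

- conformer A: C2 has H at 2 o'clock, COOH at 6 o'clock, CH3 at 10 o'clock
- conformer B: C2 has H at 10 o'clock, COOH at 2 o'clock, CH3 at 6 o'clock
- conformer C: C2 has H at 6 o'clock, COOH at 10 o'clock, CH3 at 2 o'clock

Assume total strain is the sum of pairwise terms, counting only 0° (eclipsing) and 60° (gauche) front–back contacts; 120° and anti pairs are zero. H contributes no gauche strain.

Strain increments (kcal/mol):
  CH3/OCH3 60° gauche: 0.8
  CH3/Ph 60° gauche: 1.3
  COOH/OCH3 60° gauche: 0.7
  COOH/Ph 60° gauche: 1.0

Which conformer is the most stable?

B

A is staggered. OCH3 at 0° is gauche with CH3 at 300° (0.8); Ph at 240° is gauche with COOH at 180° (1.0); Ph at 240° is gauche with CH3 at 300° (1.3). Total 3.1 kcal/mol.
B is staggered. OCH3 at 0° is gauche with COOH at 60° (0.7); Ph at 240° is gauche with CH3 at 180° (1.3). Total 2.0 kcal/mol.
C is staggered. OCH3 at 0° is gauche with COOH at 300° (0.7); OCH3 at 0° is gauche with CH3 at 60° (0.8); Ph at 240° is gauche with COOH at 300° (1.0). Total 2.5 kcal/mol.
B has the lowest total (2.0 kcal/mol).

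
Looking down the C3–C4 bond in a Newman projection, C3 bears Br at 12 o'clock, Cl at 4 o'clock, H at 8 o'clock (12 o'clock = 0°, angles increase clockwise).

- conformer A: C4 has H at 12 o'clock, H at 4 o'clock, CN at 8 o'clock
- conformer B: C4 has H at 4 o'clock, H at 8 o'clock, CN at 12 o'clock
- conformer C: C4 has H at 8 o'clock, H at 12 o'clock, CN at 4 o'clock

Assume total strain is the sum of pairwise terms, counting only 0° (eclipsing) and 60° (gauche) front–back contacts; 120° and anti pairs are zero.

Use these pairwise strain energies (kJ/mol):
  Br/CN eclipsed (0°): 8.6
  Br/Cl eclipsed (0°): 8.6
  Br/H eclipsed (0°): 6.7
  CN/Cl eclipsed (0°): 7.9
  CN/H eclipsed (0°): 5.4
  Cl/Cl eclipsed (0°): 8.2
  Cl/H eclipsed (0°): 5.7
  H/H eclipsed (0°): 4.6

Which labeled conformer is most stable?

A

A (eclipsed): Br–H eclipsed, Cl–H eclipsed, H–CN eclipsed; 6.7 + 5.7 + 5.4 = 17.8 kJ/mol.
B (eclipsed): Br–CN eclipsed, Cl–H eclipsed, H–H eclipsed; 8.6 + 5.7 + 4.6 = 18.9 kJ/mol.
C (eclipsed): Br–H eclipsed, Cl–CN eclipsed, H–H eclipsed; 6.7 + 7.9 + 4.6 = 19.2 kJ/mol.
A has the lowest total (17.8 kJ/mol).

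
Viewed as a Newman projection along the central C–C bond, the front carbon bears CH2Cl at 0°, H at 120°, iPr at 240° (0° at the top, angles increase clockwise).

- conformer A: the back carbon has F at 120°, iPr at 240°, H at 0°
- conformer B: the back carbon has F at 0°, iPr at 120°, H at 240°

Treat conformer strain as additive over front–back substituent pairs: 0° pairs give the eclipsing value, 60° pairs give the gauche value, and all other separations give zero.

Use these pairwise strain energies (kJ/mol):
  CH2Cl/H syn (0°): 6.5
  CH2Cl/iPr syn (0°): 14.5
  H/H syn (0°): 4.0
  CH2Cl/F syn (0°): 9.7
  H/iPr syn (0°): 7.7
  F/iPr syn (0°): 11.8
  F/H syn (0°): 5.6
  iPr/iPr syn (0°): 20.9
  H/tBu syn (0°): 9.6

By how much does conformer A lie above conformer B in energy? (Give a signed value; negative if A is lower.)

A is eclipsed. CH2Cl at 0° is eclipsed with H at 0° (6.5); H at 120° is eclipsed with F at 120° (5.6); iPr at 240° is eclipsed with iPr at 240° (20.9). Total 33.0 kJ/mol.
B is eclipsed. CH2Cl at 0° is eclipsed with F at 0° (9.7); H at 120° is eclipsed with iPr at 120° (7.7); iPr at 240° is eclipsed with H at 240° (7.7). Total 25.1 kJ/mol.
E(A) − E(B) = 33.0 − 25.1 = +7.9 kJ/mol.

+7.9 kJ/mol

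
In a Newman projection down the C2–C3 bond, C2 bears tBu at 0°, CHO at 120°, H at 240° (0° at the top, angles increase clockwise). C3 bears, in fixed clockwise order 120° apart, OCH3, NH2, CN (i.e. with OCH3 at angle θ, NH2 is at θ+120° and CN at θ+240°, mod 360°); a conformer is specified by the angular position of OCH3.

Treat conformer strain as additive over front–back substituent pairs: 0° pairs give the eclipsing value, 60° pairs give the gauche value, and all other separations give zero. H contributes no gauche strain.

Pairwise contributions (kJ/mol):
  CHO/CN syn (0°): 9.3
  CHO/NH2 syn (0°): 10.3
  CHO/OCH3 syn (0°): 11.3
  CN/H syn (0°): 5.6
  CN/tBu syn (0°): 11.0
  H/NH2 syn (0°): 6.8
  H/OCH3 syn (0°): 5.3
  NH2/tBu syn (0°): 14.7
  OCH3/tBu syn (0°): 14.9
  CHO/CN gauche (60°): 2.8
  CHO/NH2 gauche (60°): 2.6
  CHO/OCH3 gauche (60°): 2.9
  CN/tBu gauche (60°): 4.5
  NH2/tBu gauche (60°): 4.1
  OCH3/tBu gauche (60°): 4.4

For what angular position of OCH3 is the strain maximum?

OCH3 at 0° (eclipsed): tBu(0°)/OCH3(0°) eclipsed 14.9; CHO(120°)/NH2(120°) eclipsed 10.3; H(240°)/CN(240°) eclipsed 5.6 → 30.8 kJ/mol.
OCH3 at 60° (staggered): tBu(0°)/OCH3(60°) gauche 4.4; tBu(0°)/CN(300°) gauche 4.5; CHO(120°)/OCH3(60°) gauche 2.9; CHO(120°)/NH2(180°) gauche 2.6 → 14.4 kJ/mol.
OCH3 at 120° (eclipsed): tBu(0°)/CN(0°) eclipsed 11.0; CHO(120°)/OCH3(120°) eclipsed 11.3; H(240°)/NH2(240°) eclipsed 6.8 → 29.1 kJ/mol.
OCH3 at 180° (staggered): tBu(0°)/NH2(300°) gauche 4.1; tBu(0°)/CN(60°) gauche 4.5; CHO(120°)/OCH3(180°) gauche 2.9; CHO(120°)/CN(60°) gauche 2.8 → 14.3 kJ/mol.
OCH3 at 240° (eclipsed): tBu(0°)/NH2(0°) eclipsed 14.7; CHO(120°)/CN(120°) eclipsed 9.3; H(240°)/OCH3(240°) eclipsed 5.3 → 29.3 kJ/mol.
OCH3 at 300° (staggered): tBu(0°)/OCH3(300°) gauche 4.4; tBu(0°)/NH2(60°) gauche 4.1; CHO(120°)/NH2(60°) gauche 2.6; CHO(120°)/CN(180°) gauche 2.8 → 13.9 kJ/mol.
The maximum (30.8 kJ/mol) occurs with OCH3 at 0°.

0°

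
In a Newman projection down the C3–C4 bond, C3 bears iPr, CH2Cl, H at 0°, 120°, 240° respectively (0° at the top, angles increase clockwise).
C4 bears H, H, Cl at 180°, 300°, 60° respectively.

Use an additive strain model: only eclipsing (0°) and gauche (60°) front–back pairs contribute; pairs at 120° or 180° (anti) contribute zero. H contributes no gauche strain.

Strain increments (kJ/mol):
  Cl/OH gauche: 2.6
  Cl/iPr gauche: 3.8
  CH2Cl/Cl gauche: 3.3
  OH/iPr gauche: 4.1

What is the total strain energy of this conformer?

This conformer (staggered): iPr(0°)/Cl(60°) gauche 3.8; CH2Cl(120°)/Cl(60°) gauche 3.3 → 7.1 kJ/mol.

7.1 kJ/mol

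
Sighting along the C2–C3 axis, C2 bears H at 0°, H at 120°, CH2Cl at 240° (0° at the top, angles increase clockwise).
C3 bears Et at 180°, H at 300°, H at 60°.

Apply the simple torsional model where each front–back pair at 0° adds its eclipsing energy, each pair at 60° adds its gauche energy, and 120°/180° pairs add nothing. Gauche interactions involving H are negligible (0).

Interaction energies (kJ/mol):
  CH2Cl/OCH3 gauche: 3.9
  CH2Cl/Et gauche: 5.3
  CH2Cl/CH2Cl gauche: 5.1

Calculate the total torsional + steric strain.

This conformer (staggered): CH2Cl–Et gauche; 5.3 = 5.3 kJ/mol.

5.3 kJ/mol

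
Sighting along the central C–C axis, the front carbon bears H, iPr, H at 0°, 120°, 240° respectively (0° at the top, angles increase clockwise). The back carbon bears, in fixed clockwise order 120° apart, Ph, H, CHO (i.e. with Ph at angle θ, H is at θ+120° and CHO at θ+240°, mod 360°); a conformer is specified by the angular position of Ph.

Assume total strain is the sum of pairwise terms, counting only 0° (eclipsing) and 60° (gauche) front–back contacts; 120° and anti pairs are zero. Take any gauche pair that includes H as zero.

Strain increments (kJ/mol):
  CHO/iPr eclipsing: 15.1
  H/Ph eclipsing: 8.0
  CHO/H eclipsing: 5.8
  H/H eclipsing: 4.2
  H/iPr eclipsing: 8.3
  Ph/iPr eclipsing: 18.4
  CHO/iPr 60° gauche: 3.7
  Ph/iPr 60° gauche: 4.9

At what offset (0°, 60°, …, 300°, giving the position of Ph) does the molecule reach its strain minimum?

300°

Ph at 0° (eclipsed): H(0°)/Ph(0°) eclipsed 8.0; iPr(120°)/H(120°) eclipsed 8.3; H(240°)/CHO(240°) eclipsed 5.8 → 22.1 kJ/mol.
Ph at 60° (staggered): iPr(120°)/Ph(60°) gauche 4.9 → 4.9 kJ/mol.
Ph at 120° (eclipsed): H(0°)/CHO(0°) eclipsed 5.8; iPr(120°)/Ph(120°) eclipsed 18.4; H(240°)/H(240°) eclipsed 4.2 → 28.4 kJ/mol.
Ph at 180° (staggered): iPr(120°)/Ph(180°) gauche 4.9; iPr(120°)/CHO(60°) gauche 3.7 → 8.6 kJ/mol.
Ph at 240° (eclipsed): H(0°)/H(0°) eclipsed 4.2; iPr(120°)/CHO(120°) eclipsed 15.1; H(240°)/Ph(240°) eclipsed 8.0 → 27.3 kJ/mol.
Ph at 300° (staggered): iPr(120°)/CHO(180°) gauche 3.7 → 3.7 kJ/mol.
The minimum (3.7 kJ/mol) occurs with Ph at 300°.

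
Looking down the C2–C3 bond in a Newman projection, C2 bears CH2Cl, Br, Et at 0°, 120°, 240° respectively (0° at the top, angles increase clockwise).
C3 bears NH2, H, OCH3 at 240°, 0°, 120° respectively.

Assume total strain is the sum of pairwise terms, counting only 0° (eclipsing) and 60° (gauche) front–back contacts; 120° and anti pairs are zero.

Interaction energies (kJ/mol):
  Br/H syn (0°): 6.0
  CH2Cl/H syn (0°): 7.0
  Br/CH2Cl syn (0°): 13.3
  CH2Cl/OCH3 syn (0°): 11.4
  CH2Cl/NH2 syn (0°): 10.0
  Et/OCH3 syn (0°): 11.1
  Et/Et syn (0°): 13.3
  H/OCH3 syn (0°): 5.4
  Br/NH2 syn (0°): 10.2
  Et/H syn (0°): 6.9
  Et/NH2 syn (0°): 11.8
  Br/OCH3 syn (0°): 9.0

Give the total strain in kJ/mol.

This conformer is eclipsed. CH2Cl at 0° is eclipsed with H at 0° (7.0); Br at 120° is eclipsed with OCH3 at 120° (9.0); Et at 240° is eclipsed with NH2 at 240° (11.8). Total 27.8 kJ/mol.

27.8 kJ/mol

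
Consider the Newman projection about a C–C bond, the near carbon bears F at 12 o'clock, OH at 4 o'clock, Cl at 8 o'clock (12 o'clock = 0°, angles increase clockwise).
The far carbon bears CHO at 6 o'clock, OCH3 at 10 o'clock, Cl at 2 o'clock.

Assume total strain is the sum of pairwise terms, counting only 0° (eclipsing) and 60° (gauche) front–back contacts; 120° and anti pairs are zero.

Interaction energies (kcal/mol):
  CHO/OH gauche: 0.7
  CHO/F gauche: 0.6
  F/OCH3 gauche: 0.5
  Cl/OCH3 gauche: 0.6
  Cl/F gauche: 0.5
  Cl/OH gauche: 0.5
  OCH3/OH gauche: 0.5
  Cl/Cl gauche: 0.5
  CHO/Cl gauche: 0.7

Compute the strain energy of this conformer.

This conformer (staggered): F(0°)/OCH3(300°) gauche 0.5; F(0°)/Cl(60°) gauche 0.5; OH(120°)/CHO(180°) gauche 0.7; OH(120°)/Cl(60°) gauche 0.5; Cl(240°)/CHO(180°) gauche 0.7; Cl(240°)/OCH3(300°) gauche 0.6 → 3.5 kcal/mol.

3.5 kcal/mol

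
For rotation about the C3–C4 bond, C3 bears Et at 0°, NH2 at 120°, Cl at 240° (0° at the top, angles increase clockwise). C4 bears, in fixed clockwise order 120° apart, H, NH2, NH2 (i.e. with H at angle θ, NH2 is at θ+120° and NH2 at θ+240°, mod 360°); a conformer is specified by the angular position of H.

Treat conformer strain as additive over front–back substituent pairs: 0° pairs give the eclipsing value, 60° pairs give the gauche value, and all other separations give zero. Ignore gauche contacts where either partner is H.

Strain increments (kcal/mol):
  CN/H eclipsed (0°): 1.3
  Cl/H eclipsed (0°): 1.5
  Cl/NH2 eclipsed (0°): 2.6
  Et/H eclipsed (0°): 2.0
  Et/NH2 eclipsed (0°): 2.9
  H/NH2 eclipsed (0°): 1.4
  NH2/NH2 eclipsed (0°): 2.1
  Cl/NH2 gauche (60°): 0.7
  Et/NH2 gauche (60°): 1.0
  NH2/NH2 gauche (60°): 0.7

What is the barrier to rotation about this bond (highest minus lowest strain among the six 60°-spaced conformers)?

H at 0° (eclipsed): Et–H eclipsed, NH2–NH2 eclipsed, Cl–NH2 eclipsed; 2.0 + 2.1 + 2.6 = 6.7 kcal/mol.
H at 60° (staggered): Et–NH2 gauche, NH2–NH2 gauche, Cl–NH2 gauche, Cl–NH2 gauche; 1.0 + 0.7 + 0.7 + 0.7 = 3.1 kcal/mol.
H at 120° (eclipsed): Et–NH2 eclipsed, NH2–H eclipsed, Cl–NH2 eclipsed; 2.9 + 1.4 + 2.6 = 6.9 kcal/mol.
H at 180° (staggered): Et–NH2 gauche, Et–NH2 gauche, NH2–NH2 gauche, Cl–NH2 gauche; 1.0 + 1.0 + 0.7 + 0.7 = 3.4 kcal/mol.
H at 240° (eclipsed): Et–NH2 eclipsed, NH2–NH2 eclipsed, Cl–H eclipsed; 2.9 + 2.1 + 1.5 = 6.5 kcal/mol.
H at 300° (staggered): Et–NH2 gauche, NH2–NH2 gauche, NH2–NH2 gauche, Cl–NH2 gauche; 1.0 + 0.7 + 0.7 + 0.7 = 3.1 kcal/mol.
Max at 120° (6.9 kcal/mol), min at 60° (3.1 kcal/mol); barrier = 3.8 kcal/mol.

3.8 kcal/mol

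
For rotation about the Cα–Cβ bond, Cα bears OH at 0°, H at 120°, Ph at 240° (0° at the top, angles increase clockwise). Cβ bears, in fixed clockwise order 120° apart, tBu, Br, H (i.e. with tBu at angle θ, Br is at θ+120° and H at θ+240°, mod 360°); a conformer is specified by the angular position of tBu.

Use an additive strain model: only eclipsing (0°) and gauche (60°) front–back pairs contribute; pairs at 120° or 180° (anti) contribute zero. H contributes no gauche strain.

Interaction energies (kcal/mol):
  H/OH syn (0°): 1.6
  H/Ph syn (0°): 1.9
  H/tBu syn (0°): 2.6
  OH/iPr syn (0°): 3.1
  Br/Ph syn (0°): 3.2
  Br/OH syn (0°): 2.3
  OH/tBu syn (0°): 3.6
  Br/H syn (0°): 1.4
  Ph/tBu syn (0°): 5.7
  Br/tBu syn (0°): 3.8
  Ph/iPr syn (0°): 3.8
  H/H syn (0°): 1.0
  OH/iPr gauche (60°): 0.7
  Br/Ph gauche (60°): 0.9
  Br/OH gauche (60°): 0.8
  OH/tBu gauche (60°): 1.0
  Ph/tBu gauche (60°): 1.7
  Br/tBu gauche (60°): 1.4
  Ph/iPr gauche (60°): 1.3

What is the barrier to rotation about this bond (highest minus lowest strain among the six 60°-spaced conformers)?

tBu at 0° is eclipsed. OH at 0° is eclipsed with tBu at 0° (3.6); H at 120° is eclipsed with Br at 120° (1.4); Ph at 240° is eclipsed with H at 240° (1.9). Total 6.9 kcal/mol.
tBu at 60° is staggered. OH at 0° is gauche with tBu at 60° (1.0); Ph at 240° is gauche with Br at 180° (0.9). Total 1.9 kcal/mol.
tBu at 120° is eclipsed. OH at 0° is eclipsed with H at 0° (1.6); H at 120° is eclipsed with tBu at 120° (2.6); Ph at 240° is eclipsed with Br at 240° (3.2). Total 7.4 kcal/mol.
tBu at 180° is staggered. OH at 0° is gauche with Br at 300° (0.8); Ph at 240° is gauche with tBu at 180° (1.7); Ph at 240° is gauche with Br at 300° (0.9). Total 3.4 kcal/mol.
tBu at 240° is eclipsed. OH at 0° is eclipsed with Br at 0° (2.3); H at 120° is eclipsed with H at 120° (1.0); Ph at 240° is eclipsed with tBu at 240° (5.7). Total 9.0 kcal/mol.
tBu at 300° is staggered. OH at 0° is gauche with tBu at 300° (1.0); OH at 0° is gauche with Br at 60° (0.8); Ph at 240° is gauche with tBu at 300° (1.7). Total 3.5 kcal/mol.
Max at 240° (9.0 kcal/mol), min at 60° (1.9 kcal/mol); barrier = 7.1 kcal/mol.

7.1 kcal/mol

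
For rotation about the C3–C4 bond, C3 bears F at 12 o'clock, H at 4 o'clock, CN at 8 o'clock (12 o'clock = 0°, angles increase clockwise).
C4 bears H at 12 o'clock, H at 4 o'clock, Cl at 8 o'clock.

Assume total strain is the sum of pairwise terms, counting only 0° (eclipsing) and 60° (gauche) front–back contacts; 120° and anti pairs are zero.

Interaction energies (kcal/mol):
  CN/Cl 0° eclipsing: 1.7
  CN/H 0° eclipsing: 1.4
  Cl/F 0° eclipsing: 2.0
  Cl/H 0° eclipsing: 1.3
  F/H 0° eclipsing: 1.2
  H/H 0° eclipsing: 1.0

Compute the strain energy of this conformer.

This conformer (eclipsed): F(0°)/H(0°) eclipsed 1.2; H(120°)/H(120°) eclipsed 1.0; CN(240°)/Cl(240°) eclipsed 1.7 → 3.9 kcal/mol.

3.9 kcal/mol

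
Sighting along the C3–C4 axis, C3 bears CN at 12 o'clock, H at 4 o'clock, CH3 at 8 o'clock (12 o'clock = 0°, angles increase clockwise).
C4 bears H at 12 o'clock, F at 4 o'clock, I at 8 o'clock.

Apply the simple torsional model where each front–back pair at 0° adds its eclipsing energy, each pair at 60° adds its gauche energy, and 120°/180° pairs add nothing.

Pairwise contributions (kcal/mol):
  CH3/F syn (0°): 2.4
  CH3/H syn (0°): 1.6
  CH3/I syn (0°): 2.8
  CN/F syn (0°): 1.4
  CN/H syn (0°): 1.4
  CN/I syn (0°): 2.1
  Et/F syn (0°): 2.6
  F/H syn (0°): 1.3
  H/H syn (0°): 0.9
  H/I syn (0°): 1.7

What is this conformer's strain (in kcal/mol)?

This conformer (eclipsed): CN(0°)/H(0°) eclipsed 1.4; H(120°)/F(120°) eclipsed 1.3; CH3(240°)/I(240°) eclipsed 2.8 → 5.5 kcal/mol.

5.5 kcal/mol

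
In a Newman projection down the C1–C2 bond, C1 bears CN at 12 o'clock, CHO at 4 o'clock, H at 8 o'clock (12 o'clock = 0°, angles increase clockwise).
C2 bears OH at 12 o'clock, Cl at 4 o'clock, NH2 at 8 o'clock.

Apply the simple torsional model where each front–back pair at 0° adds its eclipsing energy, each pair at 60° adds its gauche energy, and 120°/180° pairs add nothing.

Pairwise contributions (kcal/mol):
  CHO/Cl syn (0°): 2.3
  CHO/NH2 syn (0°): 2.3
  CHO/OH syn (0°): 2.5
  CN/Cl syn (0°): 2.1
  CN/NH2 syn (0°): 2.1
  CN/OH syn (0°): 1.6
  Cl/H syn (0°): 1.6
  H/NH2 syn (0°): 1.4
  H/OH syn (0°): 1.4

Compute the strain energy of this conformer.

This conformer (eclipsed): CN(0°)/OH(0°) eclipsed 1.6; CHO(120°)/Cl(120°) eclipsed 2.3; H(240°)/NH2(240°) eclipsed 1.4 → 5.3 kcal/mol.

5.3 kcal/mol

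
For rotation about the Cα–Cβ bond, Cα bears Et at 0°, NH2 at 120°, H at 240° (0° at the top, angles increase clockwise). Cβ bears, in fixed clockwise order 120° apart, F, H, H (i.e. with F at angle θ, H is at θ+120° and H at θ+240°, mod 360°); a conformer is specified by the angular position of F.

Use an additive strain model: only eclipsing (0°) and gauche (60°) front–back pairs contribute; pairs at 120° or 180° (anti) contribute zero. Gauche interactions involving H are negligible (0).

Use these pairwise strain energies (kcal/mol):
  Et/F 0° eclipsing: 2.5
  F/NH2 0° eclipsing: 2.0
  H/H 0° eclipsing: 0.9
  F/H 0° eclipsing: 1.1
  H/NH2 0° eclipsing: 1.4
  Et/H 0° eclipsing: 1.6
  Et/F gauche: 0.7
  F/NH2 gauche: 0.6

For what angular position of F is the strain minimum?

F at 0° (eclipsed): Et(0°)/F(0°) eclipsed 2.5; NH2(120°)/H(120°) eclipsed 1.4; H(240°)/H(240°) eclipsed 0.9 → 4.8 kcal/mol.
F at 60° (staggered): Et(0°)/F(60°) gauche 0.7; NH2(120°)/F(60°) gauche 0.6 → 1.3 kcal/mol.
F at 120° (eclipsed): Et(0°)/H(0°) eclipsed 1.6; NH2(120°)/F(120°) eclipsed 2.0; H(240°)/H(240°) eclipsed 0.9 → 4.5 kcal/mol.
F at 180° (staggered): NH2(120°)/F(180°) gauche 0.6 → 0.6 kcal/mol.
F at 240° (eclipsed): Et(0°)/H(0°) eclipsed 1.6; NH2(120°)/H(120°) eclipsed 1.4; H(240°)/F(240°) eclipsed 1.1 → 4.1 kcal/mol.
F at 300° (staggered): Et(0°)/F(300°) gauche 0.7 → 0.7 kcal/mol.
The minimum (0.6 kcal/mol) occurs with F at 180°.

180°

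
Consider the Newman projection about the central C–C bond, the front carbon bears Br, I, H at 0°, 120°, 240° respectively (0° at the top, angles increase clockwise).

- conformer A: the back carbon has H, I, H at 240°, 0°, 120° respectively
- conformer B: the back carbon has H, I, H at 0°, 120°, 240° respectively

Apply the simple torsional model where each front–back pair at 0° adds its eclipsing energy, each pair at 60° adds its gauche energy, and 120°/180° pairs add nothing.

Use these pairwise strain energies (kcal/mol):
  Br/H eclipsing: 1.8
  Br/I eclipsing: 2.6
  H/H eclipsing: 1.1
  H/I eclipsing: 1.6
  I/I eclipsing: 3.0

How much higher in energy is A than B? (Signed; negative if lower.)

-0.6 kcal/mol

A (eclipsed): Br(0°)/I(0°) eclipsed 2.6; I(120°)/H(120°) eclipsed 1.6; H(240°)/H(240°) eclipsed 1.1 → 5.3 kcal/mol.
B (eclipsed): Br(0°)/H(0°) eclipsed 1.8; I(120°)/I(120°) eclipsed 3.0; H(240°)/H(240°) eclipsed 1.1 → 5.9 kcal/mol.
E(A) − E(B) = 5.3 − 5.9 = -0.6 kcal/mol.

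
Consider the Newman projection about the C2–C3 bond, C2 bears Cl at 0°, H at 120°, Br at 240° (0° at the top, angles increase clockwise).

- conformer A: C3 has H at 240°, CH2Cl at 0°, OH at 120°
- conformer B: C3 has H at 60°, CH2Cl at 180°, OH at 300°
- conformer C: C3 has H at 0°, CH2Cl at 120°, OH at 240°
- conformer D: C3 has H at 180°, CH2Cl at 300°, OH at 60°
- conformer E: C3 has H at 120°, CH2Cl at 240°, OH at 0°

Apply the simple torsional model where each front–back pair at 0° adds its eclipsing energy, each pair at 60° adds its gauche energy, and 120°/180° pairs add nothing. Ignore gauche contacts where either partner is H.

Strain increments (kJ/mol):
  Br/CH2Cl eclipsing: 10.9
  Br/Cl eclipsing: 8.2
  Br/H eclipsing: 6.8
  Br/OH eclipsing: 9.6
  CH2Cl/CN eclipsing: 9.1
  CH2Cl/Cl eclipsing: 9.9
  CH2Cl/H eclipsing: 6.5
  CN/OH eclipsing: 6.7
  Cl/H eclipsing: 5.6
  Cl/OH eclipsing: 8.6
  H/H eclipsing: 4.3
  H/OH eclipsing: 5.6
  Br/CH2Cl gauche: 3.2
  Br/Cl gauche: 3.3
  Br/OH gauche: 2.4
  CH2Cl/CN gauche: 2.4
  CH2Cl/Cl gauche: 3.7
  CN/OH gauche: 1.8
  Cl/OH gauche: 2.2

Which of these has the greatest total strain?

A (eclipsed): Cl(0°)/CH2Cl(0°) eclipsed 9.9; H(120°)/OH(120°) eclipsed 5.6; Br(240°)/H(240°) eclipsed 6.8 → 22.3 kJ/mol.
B (staggered): Cl(0°)/OH(300°) gauche 2.2; Br(240°)/CH2Cl(180°) gauche 3.2; Br(240°)/OH(300°) gauche 2.4 → 7.8 kJ/mol.
C (eclipsed): Cl(0°)/H(0°) eclipsed 5.6; H(120°)/CH2Cl(120°) eclipsed 6.5; Br(240°)/OH(240°) eclipsed 9.6 → 21.7 kJ/mol.
D (staggered): Cl(0°)/CH2Cl(300°) gauche 3.7; Cl(0°)/OH(60°) gauche 2.2; Br(240°)/CH2Cl(300°) gauche 3.2 → 9.1 kJ/mol.
E (eclipsed): Cl(0°)/OH(0°) eclipsed 8.6; H(120°)/H(120°) eclipsed 4.3; Br(240°)/CH2Cl(240°) eclipsed 10.9 → 23.8 kJ/mol.
E has the highest total (23.8 kJ/mol).

E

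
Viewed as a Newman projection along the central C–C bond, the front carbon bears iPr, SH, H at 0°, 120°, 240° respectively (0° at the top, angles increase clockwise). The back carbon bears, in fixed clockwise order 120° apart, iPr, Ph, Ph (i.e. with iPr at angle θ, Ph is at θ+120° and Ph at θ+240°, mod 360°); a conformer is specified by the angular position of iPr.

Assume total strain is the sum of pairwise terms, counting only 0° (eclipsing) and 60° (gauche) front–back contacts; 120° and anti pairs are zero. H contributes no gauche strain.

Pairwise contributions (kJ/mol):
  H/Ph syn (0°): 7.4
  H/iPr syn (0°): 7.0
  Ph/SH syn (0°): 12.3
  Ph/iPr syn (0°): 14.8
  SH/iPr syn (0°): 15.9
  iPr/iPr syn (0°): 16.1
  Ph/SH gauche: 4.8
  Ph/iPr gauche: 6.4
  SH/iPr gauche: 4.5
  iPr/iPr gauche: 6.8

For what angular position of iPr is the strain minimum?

iPr at 0° (eclipsed): iPr–iPr eclipsed, SH–Ph eclipsed, H–Ph eclipsed; 16.1 + 12.3 + 7.4 = 35.8 kJ/mol.
iPr at 60° (staggered): iPr–iPr gauche, iPr–Ph gauche, SH–iPr gauche, SH–Ph gauche; 6.8 + 6.4 + 4.5 + 4.8 = 22.5 kJ/mol.
iPr at 120° (eclipsed): iPr–Ph eclipsed, SH–iPr eclipsed, H–Ph eclipsed; 14.8 + 15.9 + 7.4 = 38.1 kJ/mol.
iPr at 180° (staggered): iPr–Ph gauche, iPr–Ph gauche, SH–iPr gauche, SH–Ph gauche; 6.4 + 6.4 + 4.5 + 4.8 = 22.1 kJ/mol.
iPr at 240° (eclipsed): iPr–Ph eclipsed, SH–Ph eclipsed, H–iPr eclipsed; 14.8 + 12.3 + 7.0 = 34.1 kJ/mol.
iPr at 300° (staggered): iPr–iPr gauche, iPr–Ph gauche, SH–Ph gauche, SH–Ph gauche; 6.8 + 6.4 + 4.8 + 4.8 = 22.8 kJ/mol.
The minimum (22.1 kJ/mol) occurs with iPr at 180°.

180°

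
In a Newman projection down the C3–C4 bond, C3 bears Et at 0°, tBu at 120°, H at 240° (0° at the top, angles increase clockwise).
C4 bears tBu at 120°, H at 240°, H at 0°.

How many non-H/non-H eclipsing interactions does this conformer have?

1

Non-H eclipsing pairs: tBu(120°)/tBu(120°) — 1 interaction.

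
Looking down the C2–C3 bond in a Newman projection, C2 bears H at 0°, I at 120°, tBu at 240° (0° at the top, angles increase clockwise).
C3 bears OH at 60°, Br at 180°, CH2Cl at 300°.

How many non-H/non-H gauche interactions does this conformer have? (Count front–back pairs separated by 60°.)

Non-H gauche pairs: I(120°)/OH(60°); I(120°)/Br(180°); tBu(240°)/Br(180°); tBu(240°)/CH2Cl(300°) — 4 interactions.

4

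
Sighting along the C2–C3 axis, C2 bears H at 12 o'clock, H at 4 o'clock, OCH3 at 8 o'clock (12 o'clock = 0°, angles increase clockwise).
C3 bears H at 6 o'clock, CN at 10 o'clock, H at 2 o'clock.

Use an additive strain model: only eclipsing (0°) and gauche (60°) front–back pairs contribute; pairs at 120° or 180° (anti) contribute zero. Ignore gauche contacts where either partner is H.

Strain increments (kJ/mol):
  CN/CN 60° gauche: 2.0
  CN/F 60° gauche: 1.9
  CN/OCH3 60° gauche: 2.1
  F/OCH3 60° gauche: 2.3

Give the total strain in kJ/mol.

This conformer (staggered): OCH3(240°)/CN(300°) gauche 2.1 → 2.1 kJ/mol.

2.1 kJ/mol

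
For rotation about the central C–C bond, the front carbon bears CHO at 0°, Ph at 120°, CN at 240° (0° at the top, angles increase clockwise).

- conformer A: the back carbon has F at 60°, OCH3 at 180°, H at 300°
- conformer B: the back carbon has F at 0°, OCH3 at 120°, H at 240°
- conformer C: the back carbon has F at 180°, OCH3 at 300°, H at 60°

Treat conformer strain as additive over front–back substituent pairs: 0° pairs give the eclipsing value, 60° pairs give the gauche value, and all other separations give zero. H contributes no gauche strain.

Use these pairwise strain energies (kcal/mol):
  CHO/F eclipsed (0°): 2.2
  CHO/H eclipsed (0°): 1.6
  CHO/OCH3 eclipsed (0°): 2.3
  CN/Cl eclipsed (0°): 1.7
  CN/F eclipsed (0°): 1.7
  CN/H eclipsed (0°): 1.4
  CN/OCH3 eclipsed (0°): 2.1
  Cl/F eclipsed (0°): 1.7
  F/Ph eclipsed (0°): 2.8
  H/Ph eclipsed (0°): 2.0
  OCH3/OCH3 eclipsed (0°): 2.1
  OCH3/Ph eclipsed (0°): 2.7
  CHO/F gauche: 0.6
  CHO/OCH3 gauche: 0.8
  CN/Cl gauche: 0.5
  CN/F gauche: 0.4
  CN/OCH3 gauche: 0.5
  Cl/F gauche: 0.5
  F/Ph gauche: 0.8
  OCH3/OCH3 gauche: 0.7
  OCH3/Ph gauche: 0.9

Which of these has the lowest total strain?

C

A (staggered): CHO–F gauche, Ph–F gauche, Ph–OCH3 gauche, CN–OCH3 gauche; 0.6 + 0.8 + 0.9 + 0.5 = 2.8 kcal/mol.
B (eclipsed): CHO–F eclipsed, Ph–OCH3 eclipsed, CN–H eclipsed; 2.2 + 2.7 + 1.4 = 6.3 kcal/mol.
C (staggered): CHO–OCH3 gauche, Ph–F gauche, CN–F gauche, CN–OCH3 gauche; 0.8 + 0.8 + 0.4 + 0.5 = 2.5 kcal/mol.
C has the lowest total (2.5 kcal/mol).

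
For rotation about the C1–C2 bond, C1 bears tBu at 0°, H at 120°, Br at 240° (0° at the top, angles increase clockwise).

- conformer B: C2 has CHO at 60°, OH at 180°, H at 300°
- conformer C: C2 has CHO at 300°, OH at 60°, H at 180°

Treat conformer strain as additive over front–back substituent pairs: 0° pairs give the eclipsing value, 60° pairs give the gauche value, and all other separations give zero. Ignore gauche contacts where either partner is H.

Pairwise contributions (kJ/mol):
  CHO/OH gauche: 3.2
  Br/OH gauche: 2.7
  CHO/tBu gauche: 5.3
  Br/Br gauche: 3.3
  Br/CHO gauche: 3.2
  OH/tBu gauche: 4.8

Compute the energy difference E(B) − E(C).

-5.3 kJ/mol

B (staggered): tBu–CHO gauche, Br–OH gauche; 5.3 + 2.7 = 8.0 kJ/mol.
C (staggered): tBu–CHO gauche, tBu–OH gauche, Br–CHO gauche; 5.3 + 4.8 + 3.2 = 13.3 kJ/mol.
E(B) − E(C) = 8.0 − 13.3 = -5.3 kJ/mol.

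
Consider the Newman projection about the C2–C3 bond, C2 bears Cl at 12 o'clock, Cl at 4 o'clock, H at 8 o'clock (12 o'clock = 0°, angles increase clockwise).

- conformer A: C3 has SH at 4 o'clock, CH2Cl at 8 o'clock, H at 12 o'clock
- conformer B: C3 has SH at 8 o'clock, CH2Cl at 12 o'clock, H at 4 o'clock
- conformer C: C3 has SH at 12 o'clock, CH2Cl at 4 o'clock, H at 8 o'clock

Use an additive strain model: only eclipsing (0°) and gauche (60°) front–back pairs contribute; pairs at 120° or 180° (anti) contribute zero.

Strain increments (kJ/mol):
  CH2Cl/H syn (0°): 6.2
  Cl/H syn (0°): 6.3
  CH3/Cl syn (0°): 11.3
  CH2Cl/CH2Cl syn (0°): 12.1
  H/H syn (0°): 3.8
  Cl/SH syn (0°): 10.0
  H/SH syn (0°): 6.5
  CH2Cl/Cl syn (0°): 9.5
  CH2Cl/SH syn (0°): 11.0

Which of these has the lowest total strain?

B

A (eclipsed): Cl–H eclipsed, Cl–SH eclipsed, H–CH2Cl eclipsed; 6.3 + 10.0 + 6.2 = 22.5 kJ/mol.
B (eclipsed): Cl–CH2Cl eclipsed, Cl–H eclipsed, H–SH eclipsed; 9.5 + 6.3 + 6.5 = 22.3 kJ/mol.
C (eclipsed): Cl–SH eclipsed, Cl–CH2Cl eclipsed, H–H eclipsed; 10.0 + 9.5 + 3.8 = 23.3 kJ/mol.
B has the lowest total (22.3 kJ/mol).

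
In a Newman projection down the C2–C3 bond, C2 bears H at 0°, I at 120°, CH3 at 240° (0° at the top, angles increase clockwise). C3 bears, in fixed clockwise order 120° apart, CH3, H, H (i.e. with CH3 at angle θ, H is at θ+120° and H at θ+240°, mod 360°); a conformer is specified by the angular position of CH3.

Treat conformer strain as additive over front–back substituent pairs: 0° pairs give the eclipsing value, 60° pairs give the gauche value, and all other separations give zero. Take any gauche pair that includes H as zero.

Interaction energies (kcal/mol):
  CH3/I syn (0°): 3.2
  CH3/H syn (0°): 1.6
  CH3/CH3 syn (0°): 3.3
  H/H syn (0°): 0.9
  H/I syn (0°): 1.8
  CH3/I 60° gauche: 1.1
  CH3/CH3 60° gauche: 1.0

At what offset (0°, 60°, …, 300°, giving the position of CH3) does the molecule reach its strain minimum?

CH3 at 0° is eclipsed. H at 0° is eclipsed with CH3 at 0° (1.6); I at 120° is eclipsed with H at 120° (1.8); CH3 at 240° is eclipsed with H at 240° (1.6). Total 5.0 kcal/mol.
CH3 at 60° is staggered. I at 120° is gauche with CH3 at 60° (1.1). Total 1.1 kcal/mol.
CH3 at 120° is eclipsed. H at 0° is eclipsed with H at 0° (0.9); I at 120° is eclipsed with CH3 at 120° (3.2); CH3 at 240° is eclipsed with H at 240° (1.6). Total 5.7 kcal/mol.
CH3 at 180° is staggered. I at 120° is gauche with CH3 at 180° (1.1); CH3 at 240° is gauche with CH3 at 180° (1.0). Total 2.1 kcal/mol.
CH3 at 240° is eclipsed. H at 0° is eclipsed with H at 0° (0.9); I at 120° is eclipsed with H at 120° (1.8); CH3 at 240° is eclipsed with CH3 at 240° (3.3). Total 6.0 kcal/mol.
CH3 at 300° is staggered. CH3 at 240° is gauche with CH3 at 300° (1.0). Total 1.0 kcal/mol.
The minimum (1.0 kcal/mol) occurs with CH3 at 300°.

300°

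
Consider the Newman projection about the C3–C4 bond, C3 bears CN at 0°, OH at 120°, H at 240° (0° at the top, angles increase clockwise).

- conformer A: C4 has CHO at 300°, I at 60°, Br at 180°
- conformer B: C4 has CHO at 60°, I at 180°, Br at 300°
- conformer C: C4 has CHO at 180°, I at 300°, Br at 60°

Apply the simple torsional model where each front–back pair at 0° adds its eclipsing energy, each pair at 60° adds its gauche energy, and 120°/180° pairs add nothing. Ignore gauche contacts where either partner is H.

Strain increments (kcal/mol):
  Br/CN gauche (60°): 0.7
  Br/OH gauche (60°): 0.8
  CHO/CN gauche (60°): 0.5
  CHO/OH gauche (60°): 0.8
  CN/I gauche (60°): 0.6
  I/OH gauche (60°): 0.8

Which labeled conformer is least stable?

A (staggered): CN–CHO gauche, CN–I gauche, OH–I gauche, OH–Br gauche; 0.5 + 0.6 + 0.8 + 0.8 = 2.7 kcal/mol.
B (staggered): CN–CHO gauche, CN–Br gauche, OH–CHO gauche, OH–I gauche; 0.5 + 0.7 + 0.8 + 0.8 = 2.8 kcal/mol.
C (staggered): CN–I gauche, CN–Br gauche, OH–CHO gauche, OH–Br gauche; 0.6 + 0.7 + 0.8 + 0.8 = 2.9 kcal/mol.
C has the highest total (2.9 kcal/mol).

C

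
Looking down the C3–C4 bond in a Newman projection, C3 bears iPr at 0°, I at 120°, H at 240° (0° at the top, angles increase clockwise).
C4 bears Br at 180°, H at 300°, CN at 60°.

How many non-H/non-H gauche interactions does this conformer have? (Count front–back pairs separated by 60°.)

3

Non-H gauche pairs: iPr(0°)/CN(60°); I(120°)/Br(180°); I(120°)/CN(60°) — 3 interactions.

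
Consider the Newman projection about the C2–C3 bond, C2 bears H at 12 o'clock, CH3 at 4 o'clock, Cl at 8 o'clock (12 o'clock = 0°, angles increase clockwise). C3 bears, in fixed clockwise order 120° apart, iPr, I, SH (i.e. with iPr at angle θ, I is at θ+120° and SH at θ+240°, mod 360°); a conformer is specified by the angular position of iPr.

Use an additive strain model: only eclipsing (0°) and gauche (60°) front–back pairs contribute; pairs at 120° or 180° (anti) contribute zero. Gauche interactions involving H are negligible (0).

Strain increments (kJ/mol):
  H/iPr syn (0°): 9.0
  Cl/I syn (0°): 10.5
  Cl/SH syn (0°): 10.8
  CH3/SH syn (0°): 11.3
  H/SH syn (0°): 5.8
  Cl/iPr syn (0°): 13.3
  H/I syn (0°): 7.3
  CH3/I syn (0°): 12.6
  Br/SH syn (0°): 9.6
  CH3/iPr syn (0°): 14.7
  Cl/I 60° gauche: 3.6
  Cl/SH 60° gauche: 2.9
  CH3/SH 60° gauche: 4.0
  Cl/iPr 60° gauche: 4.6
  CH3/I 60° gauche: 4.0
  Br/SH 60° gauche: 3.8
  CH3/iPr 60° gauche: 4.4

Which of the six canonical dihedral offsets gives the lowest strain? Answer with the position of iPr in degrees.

60°

iPr at 0° (eclipsed): H–iPr eclipsed, CH3–I eclipsed, Cl–SH eclipsed; 9.0 + 12.6 + 10.8 = 32.4 kJ/mol.
iPr at 60° (staggered): CH3–iPr gauche, CH3–I gauche, Cl–I gauche, Cl–SH gauche; 4.4 + 4.0 + 3.6 + 2.9 = 14.9 kJ/mol.
iPr at 120° (eclipsed): H–SH eclipsed, CH3–iPr eclipsed, Cl–I eclipsed; 5.8 + 14.7 + 10.5 = 31.0 kJ/mol.
iPr at 180° (staggered): CH3–iPr gauche, CH3–SH gauche, Cl–iPr gauche, Cl–I gauche; 4.4 + 4.0 + 4.6 + 3.6 = 16.6 kJ/mol.
iPr at 240° (eclipsed): H–I eclipsed, CH3–SH eclipsed, Cl–iPr eclipsed; 7.3 + 11.3 + 13.3 = 31.9 kJ/mol.
iPr at 300° (staggered): CH3–I gauche, CH3–SH gauche, Cl–iPr gauche, Cl–SH gauche; 4.0 + 4.0 + 4.6 + 2.9 = 15.5 kJ/mol.
The minimum (14.9 kJ/mol) occurs with iPr at 60°.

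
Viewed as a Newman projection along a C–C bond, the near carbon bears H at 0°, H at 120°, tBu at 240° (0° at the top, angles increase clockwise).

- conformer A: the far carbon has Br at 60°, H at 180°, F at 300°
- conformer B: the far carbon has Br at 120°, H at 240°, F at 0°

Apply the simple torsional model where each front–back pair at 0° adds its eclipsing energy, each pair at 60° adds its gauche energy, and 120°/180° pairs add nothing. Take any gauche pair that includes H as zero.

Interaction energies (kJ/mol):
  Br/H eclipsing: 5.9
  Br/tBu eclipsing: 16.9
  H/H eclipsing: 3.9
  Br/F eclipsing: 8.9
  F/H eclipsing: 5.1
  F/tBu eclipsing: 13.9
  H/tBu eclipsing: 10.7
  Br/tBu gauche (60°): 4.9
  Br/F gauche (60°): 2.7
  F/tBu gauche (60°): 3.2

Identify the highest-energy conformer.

B

A (staggered): tBu–F gauche; 3.2 = 3.2 kJ/mol.
B (eclipsed): H–F eclipsed, H–Br eclipsed, tBu–H eclipsed; 5.1 + 5.9 + 10.7 = 21.7 kJ/mol.
B has the highest total (21.7 kJ/mol).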